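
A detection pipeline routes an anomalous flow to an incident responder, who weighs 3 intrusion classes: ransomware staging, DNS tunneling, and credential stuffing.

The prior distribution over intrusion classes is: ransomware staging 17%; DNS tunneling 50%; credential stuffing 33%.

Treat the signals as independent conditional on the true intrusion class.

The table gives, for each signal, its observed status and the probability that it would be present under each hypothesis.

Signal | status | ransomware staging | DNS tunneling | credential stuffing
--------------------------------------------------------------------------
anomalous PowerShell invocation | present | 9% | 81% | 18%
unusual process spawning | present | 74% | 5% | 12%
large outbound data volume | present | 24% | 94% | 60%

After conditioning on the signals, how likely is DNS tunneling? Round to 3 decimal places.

For each hypothesis, the unnormalized posterior weight is prior × product of the signal likelihoods:
  ransomware staging: 0.17 × 0.09 × 0.74 × 0.24 = 0.0027173
  DNS tunneling: 0.50 × 0.81 × 0.05 × 0.94 = 0.019035
  credential stuffing: 0.33 × 0.18 × 0.12 × 0.60 = 0.0042768
Normalizing constant Z = 0.0027173 + 0.019035 + 0.0042768 = 0.026029.
P(DNS tunneling | evidence) = 0.019035 / 0.026029 ≈ 0.731.

0.731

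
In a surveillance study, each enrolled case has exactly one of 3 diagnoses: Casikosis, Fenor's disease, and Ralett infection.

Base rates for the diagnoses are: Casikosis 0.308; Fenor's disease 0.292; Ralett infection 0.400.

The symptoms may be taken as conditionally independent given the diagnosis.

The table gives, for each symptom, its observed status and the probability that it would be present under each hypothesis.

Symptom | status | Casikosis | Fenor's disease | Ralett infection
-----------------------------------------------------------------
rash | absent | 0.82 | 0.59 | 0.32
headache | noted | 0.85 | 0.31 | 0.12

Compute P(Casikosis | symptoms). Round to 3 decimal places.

Multiply each prior by the joint likelihood of the symptom pattern (using 1 − P(present | H) for each absent symptom):
  Casikosis: 0.308 × (1 − 0.82) × 0.85 = 0.047124
  Fenor's disease: 0.292 × (1 − 0.59) × 0.31 = 0.037113
  Ralett infection: 0.400 × (1 − 0.32) × 0.12 = 0.03264
Marginal likelihood of the evidence = 0.11688.
P(Casikosis | evidence) = 0.047124 / 0.11688 ≈ 0.403.

0.403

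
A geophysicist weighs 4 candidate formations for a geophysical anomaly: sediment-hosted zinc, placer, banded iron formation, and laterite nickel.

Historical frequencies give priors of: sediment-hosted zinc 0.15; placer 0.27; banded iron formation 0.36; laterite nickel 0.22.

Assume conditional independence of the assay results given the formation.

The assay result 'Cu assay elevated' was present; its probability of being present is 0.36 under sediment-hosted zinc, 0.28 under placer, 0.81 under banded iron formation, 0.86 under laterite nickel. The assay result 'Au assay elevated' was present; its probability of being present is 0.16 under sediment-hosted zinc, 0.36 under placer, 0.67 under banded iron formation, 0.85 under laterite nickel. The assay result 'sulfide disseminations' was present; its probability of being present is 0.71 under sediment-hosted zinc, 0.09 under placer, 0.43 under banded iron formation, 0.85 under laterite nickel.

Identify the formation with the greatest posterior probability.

laterite nickel

By Bayes' rule with conditional independence, the unnormalized weight for each hypothesis is prior × ∏ likelihoods:
  sediment-hosted zinc: 0.15 × 0.36 × 0.16 × 0.71 = 0.0061344
  placer: 0.27 × 0.28 × 0.36 × 0.09 = 0.0024494
  banded iron formation: 0.36 × 0.81 × 0.67 × 0.43 = 0.08401
  laterite nickel: 0.22 × 0.86 × 0.85 × 0.85 = 0.1367
Marginal likelihood of the evidence = 0.22929.
P(sediment-hosted zinc | evidence) ≈ 0.0061344 / 0.22929 ≈ 0.027
P(placer | evidence) ≈ 0.0024494 / 0.22929 ≈ 0.011
P(banded iron formation | evidence) ≈ 0.08401 / 0.22929 ≈ 0.366
P(laterite nickel | evidence) ≈ 0.1367 / 0.22929 ≈ 0.596
The largest is 0.596, so laterite nickel is most probable.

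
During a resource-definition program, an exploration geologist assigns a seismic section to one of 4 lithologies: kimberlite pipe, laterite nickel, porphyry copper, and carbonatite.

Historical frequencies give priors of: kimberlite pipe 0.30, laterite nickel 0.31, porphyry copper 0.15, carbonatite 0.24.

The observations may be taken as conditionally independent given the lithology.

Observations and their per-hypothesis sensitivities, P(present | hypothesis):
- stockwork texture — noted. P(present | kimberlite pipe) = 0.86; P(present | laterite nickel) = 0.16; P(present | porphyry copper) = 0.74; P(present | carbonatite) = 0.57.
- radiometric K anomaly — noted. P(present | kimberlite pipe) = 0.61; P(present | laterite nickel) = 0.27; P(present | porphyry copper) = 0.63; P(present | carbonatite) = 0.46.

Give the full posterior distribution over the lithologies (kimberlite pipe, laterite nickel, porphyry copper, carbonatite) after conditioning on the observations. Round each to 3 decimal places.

0.518, 0.044, 0.230, 0.207

By Bayes' rule with conditional independence, the unnormalized weight for each hypothesis is prior × ∏ likelihoods:
  kimberlite pipe: 0.30 × 0.86 × 0.61 = 0.15738
  laterite nickel: 0.31 × 0.16 × 0.27 = 0.013392
  porphyry copper: 0.15 × 0.74 × 0.63 = 0.06993
  carbonatite: 0.24 × 0.57 × 0.46 = 0.062928
Normalizing constant Z = 0.15738 + 0.013392 + 0.06993 + 0.062928 = 0.30363.
P(kimberlite pipe | evidence) = 0.15738 / 0.30363 ≈ 0.518
P(laterite nickel | evidence) = 0.013392 / 0.30363 ≈ 0.044
P(porphyry copper | evidence) = 0.06993 / 0.30363 ≈ 0.230
P(carbonatite | evidence) = 0.062928 / 0.30363 ≈ 0.207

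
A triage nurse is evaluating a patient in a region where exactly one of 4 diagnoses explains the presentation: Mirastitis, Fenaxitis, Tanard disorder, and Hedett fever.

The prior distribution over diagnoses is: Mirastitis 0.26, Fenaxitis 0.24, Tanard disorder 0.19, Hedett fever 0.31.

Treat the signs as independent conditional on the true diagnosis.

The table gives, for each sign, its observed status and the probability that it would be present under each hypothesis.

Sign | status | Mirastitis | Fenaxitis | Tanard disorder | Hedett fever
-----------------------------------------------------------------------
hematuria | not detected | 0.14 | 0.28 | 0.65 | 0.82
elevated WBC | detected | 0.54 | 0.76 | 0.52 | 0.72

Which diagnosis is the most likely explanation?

Multiply each prior by the joint likelihood of the sign pattern (using 1 − P(present | H) for each absent sign):
  Mirastitis: 0.26 × (1 − 0.14) × 0.54 = 0.12074
  Fenaxitis: 0.24 × (1 − 0.28) × 0.76 = 0.13133
  Tanard disorder: 0.19 × (1 − 0.65) × 0.52 = 0.03458
  Hedett fever: 0.31 × (1 − 0.82) × 0.72 = 0.040176
Marginal likelihood of the evidence = 0.32683.
P(Mirastitis | evidence) ≈ 0.12074 / 0.32683 ≈ 0.369
P(Fenaxitis | evidence) ≈ 0.13133 / 0.32683 ≈ 0.402
P(Tanard disorder | evidence) ≈ 0.03458 / 0.32683 ≈ 0.106
P(Hedett fever | evidence) ≈ 0.040176 / 0.32683 ≈ 0.123
The largest is 0.402, so Fenaxitis is most probable.

Fenaxitis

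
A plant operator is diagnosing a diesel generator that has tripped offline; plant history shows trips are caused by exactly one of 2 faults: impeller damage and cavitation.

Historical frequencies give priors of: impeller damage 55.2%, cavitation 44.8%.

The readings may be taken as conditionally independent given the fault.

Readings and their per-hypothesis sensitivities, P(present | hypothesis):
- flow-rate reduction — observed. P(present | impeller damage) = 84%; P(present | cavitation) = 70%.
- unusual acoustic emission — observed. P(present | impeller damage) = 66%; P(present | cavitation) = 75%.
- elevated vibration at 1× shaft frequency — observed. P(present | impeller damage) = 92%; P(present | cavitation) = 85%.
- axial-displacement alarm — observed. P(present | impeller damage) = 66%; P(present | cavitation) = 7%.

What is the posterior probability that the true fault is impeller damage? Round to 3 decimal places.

0.930

Multiply each prior by the joint likelihood of the reading pattern:
  impeller damage: 0.552 × 0.84 × 0.66 × 0.92 × 0.66 = 0.18582
  cavitation: 0.448 × 0.70 × 0.75 × 0.85 × 0.07 = 0.013994
Normalizing constant Z = 0.18582 + 0.013994 = 0.19982.
P(impeller damage | evidence) = 0.18582 / 0.19982 ≈ 0.930.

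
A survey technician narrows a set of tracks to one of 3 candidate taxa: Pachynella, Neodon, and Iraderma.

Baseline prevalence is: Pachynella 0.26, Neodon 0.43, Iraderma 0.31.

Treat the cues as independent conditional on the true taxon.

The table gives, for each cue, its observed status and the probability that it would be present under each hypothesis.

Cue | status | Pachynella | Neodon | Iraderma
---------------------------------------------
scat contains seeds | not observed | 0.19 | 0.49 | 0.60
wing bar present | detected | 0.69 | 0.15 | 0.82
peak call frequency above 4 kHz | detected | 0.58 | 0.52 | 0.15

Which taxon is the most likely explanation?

Pachynella

Multiply each prior by the joint likelihood of the cue pattern (using 1 − P(present | H) for each absent cue):
  Pachynella: 0.26 × (1 − 0.19) × 0.69 × 0.58 = 0.084282
  Neodon: 0.43 × (1 − 0.49) × 0.15 × 0.52 = 0.017105
  Iraderma: 0.31 × (1 − 0.60) × 0.82 × 0.15 = 0.015252
The unnormalized weights sum to 0.11664.
P(Pachynella | evidence) ≈ 0.084282 / 0.11664 ≈ 0.723
P(Neodon | evidence) ≈ 0.017105 / 0.11664 ≈ 0.147
P(Iraderma | evidence) ≈ 0.015252 / 0.11664 ≈ 0.131
The largest is 0.723, so Pachynella is most probable.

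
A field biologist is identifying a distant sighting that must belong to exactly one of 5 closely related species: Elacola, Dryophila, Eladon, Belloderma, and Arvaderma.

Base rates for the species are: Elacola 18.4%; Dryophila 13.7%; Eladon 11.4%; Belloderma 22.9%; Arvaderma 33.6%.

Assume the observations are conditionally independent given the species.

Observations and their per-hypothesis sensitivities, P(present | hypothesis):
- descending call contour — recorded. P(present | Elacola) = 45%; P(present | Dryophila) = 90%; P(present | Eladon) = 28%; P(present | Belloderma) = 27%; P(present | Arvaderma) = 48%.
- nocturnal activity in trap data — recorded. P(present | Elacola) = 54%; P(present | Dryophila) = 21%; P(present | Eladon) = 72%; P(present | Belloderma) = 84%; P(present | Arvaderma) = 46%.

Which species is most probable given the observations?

Arvaderma

Multiply each prior by the joint likelihood of the evidence pattern:
  Elacola: 0.184 × 0.45 × 0.54 = 0.044712
  Dryophila: 0.137 × 0.90 × 0.21 = 0.025893
  Eladon: 0.114 × 0.28 × 0.72 = 0.022982
  Belloderma: 0.229 × 0.27 × 0.84 = 0.051937
  Arvaderma: 0.336 × 0.48 × 0.46 = 0.074189
The unnormalized weights sum to 0.21971.
P(Elacola | evidence) ≈ 0.044712 / 0.21971 ≈ 0.204
P(Dryophila | evidence) ≈ 0.025893 / 0.21971 ≈ 0.118
P(Eladon | evidence) ≈ 0.022982 / 0.21971 ≈ 0.105
P(Belloderma | evidence) ≈ 0.051937 / 0.21971 ≈ 0.236
P(Arvaderma | evidence) ≈ 0.074189 / 0.21971 ≈ 0.338
The largest is 0.338, so Arvaderma is most probable.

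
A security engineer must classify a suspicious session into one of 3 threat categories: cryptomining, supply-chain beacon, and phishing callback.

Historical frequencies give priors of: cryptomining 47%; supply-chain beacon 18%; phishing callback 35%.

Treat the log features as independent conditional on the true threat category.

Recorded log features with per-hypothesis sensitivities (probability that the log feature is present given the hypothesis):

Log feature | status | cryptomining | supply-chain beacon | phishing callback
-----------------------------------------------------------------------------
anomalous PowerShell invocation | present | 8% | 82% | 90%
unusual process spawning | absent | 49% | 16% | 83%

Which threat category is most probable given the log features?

Multiply each prior by the joint likelihood of the log feature pattern (using 1 − P(present | H) for each absent log feature):
  cryptomining: 0.47 × 0.08 × (1 − 0.49) = 0.019176
  supply-chain beacon: 0.18 × 0.82 × (1 − 0.16) = 0.12398
  phishing callback: 0.35 × 0.90 × (1 − 0.83) = 0.05355
Marginal likelihood of the evidence = 0.19671.
P(cryptomining | evidence) ≈ 0.019176 / 0.19671 ≈ 0.097
P(supply-chain beacon | evidence) ≈ 0.12398 / 0.19671 ≈ 0.630
P(phishing callback | evidence) ≈ 0.05355 / 0.19671 ≈ 0.272
The largest is 0.630, so supply-chain beacon is most probable.

supply-chain beacon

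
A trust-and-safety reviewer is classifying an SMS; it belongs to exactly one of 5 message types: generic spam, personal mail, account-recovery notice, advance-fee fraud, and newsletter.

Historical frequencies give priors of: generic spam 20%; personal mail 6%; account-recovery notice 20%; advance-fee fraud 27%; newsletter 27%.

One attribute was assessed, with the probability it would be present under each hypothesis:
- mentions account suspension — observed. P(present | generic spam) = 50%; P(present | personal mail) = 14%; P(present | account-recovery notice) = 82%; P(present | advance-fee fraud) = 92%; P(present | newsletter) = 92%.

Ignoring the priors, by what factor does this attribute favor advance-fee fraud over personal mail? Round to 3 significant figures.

Likelihood of this attribute under each hypothesis:
  advance-fee fraud: 0.92
  personal mail: 0.14
Bayes factor = 0.92 / 0.14 ≈ 6.57

6.57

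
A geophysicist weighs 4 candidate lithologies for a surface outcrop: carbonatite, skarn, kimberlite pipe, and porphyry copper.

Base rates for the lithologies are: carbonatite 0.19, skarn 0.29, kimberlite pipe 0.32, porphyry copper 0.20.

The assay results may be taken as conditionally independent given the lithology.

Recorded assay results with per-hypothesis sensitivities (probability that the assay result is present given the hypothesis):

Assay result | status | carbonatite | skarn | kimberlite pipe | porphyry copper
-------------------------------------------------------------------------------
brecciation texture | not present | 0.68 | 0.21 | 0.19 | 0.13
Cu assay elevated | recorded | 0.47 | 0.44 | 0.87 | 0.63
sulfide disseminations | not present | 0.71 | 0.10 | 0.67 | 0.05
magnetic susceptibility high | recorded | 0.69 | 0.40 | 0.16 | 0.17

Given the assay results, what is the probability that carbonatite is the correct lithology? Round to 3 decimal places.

0.080

Multiply each prior by the joint likelihood of the assay result pattern (using 1 − P(present | H) for each absent assay result):
  carbonatite: 0.19 × (1 − 0.68) × 0.47 × (1 − 0.71) × 0.69 = 0.0057181
  skarn: 0.29 × (1 − 0.21) × 0.44 × (1 − 0.10) × 0.40 = 0.036289
  kimberlite pipe: 0.32 × (1 − 0.19) × 0.87 × (1 − 0.67) × 0.16 = 0.011907
  porphyry copper: 0.20 × (1 − 0.13) × 0.63 × (1 − 0.05) × 0.17 = 0.017704
Marginal likelihood of the evidence = 0.071618.
P(carbonatite | evidence) = 0.0057181 / 0.071618 ≈ 0.080.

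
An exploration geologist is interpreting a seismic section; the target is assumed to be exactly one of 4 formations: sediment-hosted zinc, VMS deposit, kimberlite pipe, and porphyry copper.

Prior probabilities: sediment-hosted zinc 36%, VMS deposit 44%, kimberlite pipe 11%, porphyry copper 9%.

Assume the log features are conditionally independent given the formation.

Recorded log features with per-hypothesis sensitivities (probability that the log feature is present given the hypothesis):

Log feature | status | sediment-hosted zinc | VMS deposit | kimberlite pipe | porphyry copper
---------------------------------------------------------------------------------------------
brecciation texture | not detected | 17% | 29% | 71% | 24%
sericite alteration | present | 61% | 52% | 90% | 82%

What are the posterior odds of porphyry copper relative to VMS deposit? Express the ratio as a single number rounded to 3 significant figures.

0.345

The normalizing constant cancels in an odds ratio, so compute prior × likelihood for the two hypotheses only (using 1 − P(present | H) for each absent log feature):
  porphyry copper: 0.09 × (1 − 0.24) × 0.82 = 0.056088
  VMS deposit: 0.44 × (1 − 0.29) × 0.52 = 0.16245
Odds(porphyry copper : VMS deposit) = 0.056088 / 0.16245 ≈ 0.345.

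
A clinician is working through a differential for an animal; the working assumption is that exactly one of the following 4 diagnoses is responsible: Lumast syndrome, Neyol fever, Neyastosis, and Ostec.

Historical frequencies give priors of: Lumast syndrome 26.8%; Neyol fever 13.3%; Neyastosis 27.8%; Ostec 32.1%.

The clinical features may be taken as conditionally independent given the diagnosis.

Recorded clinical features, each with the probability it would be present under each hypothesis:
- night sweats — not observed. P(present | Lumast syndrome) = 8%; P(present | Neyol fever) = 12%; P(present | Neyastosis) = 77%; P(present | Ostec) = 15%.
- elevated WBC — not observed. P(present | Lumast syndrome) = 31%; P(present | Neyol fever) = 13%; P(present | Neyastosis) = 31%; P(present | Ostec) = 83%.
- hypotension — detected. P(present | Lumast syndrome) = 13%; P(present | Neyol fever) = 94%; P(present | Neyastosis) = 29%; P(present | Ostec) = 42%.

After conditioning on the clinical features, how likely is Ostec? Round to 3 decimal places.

0.130

By Bayes' rule with conditional independence, the unnormalized weight for each hypothesis is prior × ∏ likelihoods (using 1 − P(present | H) for each absent clinical feature):
  Lumast syndrome: 0.268 × (1 − 0.08) × (1 − 0.31) × 0.13 = 0.022116
  Neyol fever: 0.133 × (1 − 0.12) × (1 − 0.13) × 0.94 = 0.095715
  Neyastosis: 0.278 × (1 − 0.77) × (1 − 0.31) × 0.29 = 0.012794
  Ostec: 0.321 × (1 − 0.15) × (1 − 0.83) × 0.42 = 0.019481
Normalizing constant Z = 0.022116 + 0.095715 + 0.012794 + 0.019481 = 0.15011.
P(Ostec | evidence) = 0.019481 / 0.15011 ≈ 0.130.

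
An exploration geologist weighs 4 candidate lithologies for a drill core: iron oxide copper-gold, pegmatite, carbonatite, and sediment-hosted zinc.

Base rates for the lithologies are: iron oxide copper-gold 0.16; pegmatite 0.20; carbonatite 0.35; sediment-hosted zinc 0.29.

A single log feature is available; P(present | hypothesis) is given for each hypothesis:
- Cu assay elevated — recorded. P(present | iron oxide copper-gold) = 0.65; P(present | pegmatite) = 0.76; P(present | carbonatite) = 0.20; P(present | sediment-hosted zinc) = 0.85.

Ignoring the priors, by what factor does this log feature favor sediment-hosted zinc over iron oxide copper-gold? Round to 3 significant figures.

The Bayes factor is the ratio of the two likelihoods.
  sediment-hosted zinc: 0.85
  iron oxide copper-gold: 0.65
Bayes factor = 0.85 / 0.65 ≈ 1.31

1.31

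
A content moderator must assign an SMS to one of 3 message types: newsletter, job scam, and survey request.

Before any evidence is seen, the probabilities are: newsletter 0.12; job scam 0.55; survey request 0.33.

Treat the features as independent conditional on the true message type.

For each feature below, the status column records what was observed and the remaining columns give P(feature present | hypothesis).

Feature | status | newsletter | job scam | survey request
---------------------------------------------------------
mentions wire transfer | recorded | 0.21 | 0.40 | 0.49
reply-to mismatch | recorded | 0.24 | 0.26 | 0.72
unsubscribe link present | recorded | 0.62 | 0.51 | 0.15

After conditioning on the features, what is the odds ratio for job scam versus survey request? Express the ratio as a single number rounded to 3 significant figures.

1.67

The normalizing constant cancels in an odds ratio, so compute prior × likelihood for the two hypotheses only:
  job scam: 0.55 × 0.40 × 0.26 × 0.51 = 0.029172
  survey request: 0.33 × 0.49 × 0.72 × 0.15 = 0.017464
Odds(job scam : survey request) = 0.029172 / 0.017464 ≈ 1.67.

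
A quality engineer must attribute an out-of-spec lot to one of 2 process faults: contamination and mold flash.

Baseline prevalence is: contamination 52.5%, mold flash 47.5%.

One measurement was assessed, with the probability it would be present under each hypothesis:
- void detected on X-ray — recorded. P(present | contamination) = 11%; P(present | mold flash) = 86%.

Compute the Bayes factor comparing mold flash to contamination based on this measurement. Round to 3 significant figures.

Likelihood of this measurement under each hypothesis:
  mold flash: 0.86
  contamination: 0.11
Bayes factor = 0.86 / 0.11 ≈ 7.82

7.82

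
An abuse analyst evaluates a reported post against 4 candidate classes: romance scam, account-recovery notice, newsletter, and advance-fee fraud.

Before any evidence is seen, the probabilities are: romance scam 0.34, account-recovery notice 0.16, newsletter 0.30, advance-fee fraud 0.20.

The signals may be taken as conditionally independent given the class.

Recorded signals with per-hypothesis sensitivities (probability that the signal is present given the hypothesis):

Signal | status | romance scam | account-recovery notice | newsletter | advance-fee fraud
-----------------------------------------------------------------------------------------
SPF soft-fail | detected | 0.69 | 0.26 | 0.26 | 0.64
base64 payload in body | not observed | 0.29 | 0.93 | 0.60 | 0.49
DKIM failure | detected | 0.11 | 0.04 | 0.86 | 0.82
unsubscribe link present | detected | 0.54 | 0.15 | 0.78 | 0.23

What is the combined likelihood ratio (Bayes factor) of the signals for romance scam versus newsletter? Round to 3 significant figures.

Joint likelihood of the signal pattern under each hypothesis (using 1 − P(present | H) for each absent signal):
  romance scam: 0.69 × (1 − 0.29) × 0.11 × 0.54 = 0.0291
  newsletter: 0.26 × (1 − 0.60) × 0.86 × 0.78 = 0.069763
Bayes factor = 0.0291 / 0.069763 ≈ 0.417

0.417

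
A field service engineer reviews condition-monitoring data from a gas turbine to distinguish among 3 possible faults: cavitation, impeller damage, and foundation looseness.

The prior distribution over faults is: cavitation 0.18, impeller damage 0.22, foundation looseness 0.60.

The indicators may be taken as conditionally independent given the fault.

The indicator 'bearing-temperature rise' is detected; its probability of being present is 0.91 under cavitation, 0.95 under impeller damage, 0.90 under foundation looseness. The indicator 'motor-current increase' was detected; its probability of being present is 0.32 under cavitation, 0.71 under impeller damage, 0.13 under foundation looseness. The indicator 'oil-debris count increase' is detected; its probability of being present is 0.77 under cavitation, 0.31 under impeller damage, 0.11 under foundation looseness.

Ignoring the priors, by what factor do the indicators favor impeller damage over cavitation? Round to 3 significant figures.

The Bayes factor is the ratio of the joint likelihoods of the indicator pattern under the two hypotheses.
  impeller damage: 0.95 × 0.71 × 0.31 = 0.2091
  cavitation: 0.91 × 0.32 × 0.77 = 0.22422
Bayes factor = 0.2091 / 0.22422 ≈ 0.933

0.933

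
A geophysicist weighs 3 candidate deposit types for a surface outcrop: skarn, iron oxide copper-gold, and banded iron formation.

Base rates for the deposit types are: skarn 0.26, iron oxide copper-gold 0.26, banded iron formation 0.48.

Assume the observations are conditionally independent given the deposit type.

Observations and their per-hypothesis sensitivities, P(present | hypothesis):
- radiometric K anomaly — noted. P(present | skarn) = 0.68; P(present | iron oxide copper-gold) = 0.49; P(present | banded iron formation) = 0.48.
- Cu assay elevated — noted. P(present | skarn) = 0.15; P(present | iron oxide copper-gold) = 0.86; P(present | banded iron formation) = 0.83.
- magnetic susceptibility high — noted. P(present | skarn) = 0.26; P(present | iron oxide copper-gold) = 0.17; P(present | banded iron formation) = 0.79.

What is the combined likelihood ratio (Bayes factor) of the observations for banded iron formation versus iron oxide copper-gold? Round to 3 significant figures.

Take the product of per-observation likelihoods under each hypothesis, then divide.
  banded iron formation: 0.48 × 0.83 × 0.79 = 0.31474
  iron oxide copper-gold: 0.49 × 0.86 × 0.17 = 0.071638
Bayes factor = 0.31474 / 0.071638 ≈ 4.39

4.39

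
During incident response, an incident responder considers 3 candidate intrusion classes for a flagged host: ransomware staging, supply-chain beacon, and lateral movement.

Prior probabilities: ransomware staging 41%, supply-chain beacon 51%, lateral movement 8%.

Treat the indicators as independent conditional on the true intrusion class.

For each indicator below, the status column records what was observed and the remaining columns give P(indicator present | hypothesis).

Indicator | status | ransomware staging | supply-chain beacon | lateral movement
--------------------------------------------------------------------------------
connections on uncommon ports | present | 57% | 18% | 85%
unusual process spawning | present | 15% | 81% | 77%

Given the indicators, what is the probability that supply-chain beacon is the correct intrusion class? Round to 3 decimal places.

Multiply each prior by the joint likelihood of the indicator pattern:
  ransomware staging: 0.41 × 0.57 × 0.15 = 0.035055
  supply-chain beacon: 0.51 × 0.18 × 0.81 = 0.074358
  lateral movement: 0.08 × 0.85 × 0.77 = 0.05236
Normalizing constant Z = 0.035055 + 0.074358 + 0.05236 = 0.16177.
P(supply-chain beacon | evidence) = 0.074358 / 0.16177 ≈ 0.460.

0.460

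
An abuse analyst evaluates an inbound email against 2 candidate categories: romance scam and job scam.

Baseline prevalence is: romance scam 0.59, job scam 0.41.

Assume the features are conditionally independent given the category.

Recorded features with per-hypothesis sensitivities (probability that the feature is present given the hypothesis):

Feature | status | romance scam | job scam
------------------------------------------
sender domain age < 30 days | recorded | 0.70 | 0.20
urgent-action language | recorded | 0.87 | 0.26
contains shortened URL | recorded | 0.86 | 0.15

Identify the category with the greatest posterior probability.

romance scam

For each hypothesis, the unnormalized posterior weight is prior × product of the feature likelihoods:
  romance scam: 0.59 × 0.70 × 0.87 × 0.86 = 0.30901
  job scam: 0.41 × 0.20 × 0.26 × 0.15 = 0.003198
The unnormalized weights sum to 0.3122.
P(romance scam | evidence) ≈ 0.30901 / 0.3122 ≈ 0.990
P(job scam | evidence) ≈ 0.003198 / 0.3122 ≈ 0.010
The largest is 0.990, so romance scam is most probable.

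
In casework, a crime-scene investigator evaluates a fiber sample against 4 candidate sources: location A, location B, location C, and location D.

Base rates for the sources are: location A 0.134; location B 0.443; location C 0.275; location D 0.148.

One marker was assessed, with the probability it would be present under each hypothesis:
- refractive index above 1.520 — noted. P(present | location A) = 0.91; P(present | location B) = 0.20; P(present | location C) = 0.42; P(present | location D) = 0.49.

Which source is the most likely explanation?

location A

By Bayes' rule, the unnormalized weight for each hypothesis is prior × likelihood:
  location A: 0.134 × 0.91 = 0.12194
  location B: 0.443 × 0.20 = 0.0886
  location C: 0.275 × 0.42 = 0.1155
  location D: 0.148 × 0.49 = 0.07252
The unnormalized weights sum to 0.39856.
P(location A | evidence) ≈ 0.12194 / 0.39856 ≈ 0.306
P(location B | evidence) ≈ 0.0886 / 0.39856 ≈ 0.222
P(location C | evidence) ≈ 0.1155 / 0.39856 ≈ 0.290
P(location D | evidence) ≈ 0.07252 / 0.39856 ≈ 0.182
The largest is 0.306, so location A is most probable.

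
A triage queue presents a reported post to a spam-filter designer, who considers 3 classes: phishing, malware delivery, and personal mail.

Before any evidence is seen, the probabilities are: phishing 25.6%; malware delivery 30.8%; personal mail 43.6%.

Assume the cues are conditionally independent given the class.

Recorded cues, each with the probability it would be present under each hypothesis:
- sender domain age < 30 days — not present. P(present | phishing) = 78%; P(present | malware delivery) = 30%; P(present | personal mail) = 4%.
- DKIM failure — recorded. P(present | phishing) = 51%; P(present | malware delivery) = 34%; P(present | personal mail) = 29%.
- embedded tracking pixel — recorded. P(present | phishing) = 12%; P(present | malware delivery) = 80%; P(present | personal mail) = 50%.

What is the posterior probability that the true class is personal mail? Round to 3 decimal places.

Multiply each prior by the joint likelihood of the cue pattern (using 1 − P(present | H) for each absent cue):
  phishing: 0.256 × (1 − 0.78) × 0.51 × 0.12 = 0.0034468
  malware delivery: 0.308 × (1 − 0.30) × 0.34 × 0.80 = 0.058643
  personal mail: 0.436 × (1 − 0.04) × 0.29 × 0.50 = 0.060691
Normalizing constant Z = 0.0034468 + 0.058643 + 0.060691 = 0.12278.
P(personal mail | evidence) = 0.060691 / 0.12278 ≈ 0.494.

0.494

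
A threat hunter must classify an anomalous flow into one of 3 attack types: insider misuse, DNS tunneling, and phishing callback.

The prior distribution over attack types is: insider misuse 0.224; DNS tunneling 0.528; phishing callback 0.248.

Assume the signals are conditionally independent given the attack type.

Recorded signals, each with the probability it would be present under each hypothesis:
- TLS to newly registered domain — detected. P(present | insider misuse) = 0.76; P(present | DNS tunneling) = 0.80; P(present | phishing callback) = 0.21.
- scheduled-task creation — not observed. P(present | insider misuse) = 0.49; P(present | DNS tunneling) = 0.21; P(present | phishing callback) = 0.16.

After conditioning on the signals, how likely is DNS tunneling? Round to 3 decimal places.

0.719

Multiply each prior by the joint likelihood of the signal pattern (using 1 − P(present | H) for each absent signal):
  insider misuse: 0.224 × 0.76 × (1 − 0.49) = 0.086822
  DNS tunneling: 0.528 × 0.80 × (1 − 0.21) = 0.3337
  phishing callback: 0.248 × 0.21 × (1 − 0.16) = 0.043747
Marginal likelihood of the evidence = 0.46427.
P(DNS tunneling | evidence) = 0.3337 / 0.46427 ≈ 0.719.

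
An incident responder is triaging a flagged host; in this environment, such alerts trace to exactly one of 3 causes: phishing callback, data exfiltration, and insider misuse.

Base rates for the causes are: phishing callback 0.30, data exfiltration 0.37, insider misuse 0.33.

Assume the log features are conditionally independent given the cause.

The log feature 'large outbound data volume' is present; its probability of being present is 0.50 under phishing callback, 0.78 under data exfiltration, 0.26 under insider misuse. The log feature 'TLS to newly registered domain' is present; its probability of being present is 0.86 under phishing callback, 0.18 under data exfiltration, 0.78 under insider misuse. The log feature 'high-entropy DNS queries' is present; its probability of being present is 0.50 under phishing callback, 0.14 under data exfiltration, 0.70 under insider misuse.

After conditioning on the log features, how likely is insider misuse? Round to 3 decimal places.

Multiply each prior by the joint likelihood of the log feature pattern:
  phishing callback: 0.30 × 0.50 × 0.86 × 0.50 = 0.0645
  data exfiltration: 0.37 × 0.78 × 0.18 × 0.14 = 0.0072727
  insider misuse: 0.33 × 0.26 × 0.78 × 0.70 = 0.046847
Normalizing constant Z = 0.0645 + 0.0072727 + 0.046847 = 0.11862.
P(insider misuse | evidence) = 0.046847 / 0.11862 ≈ 0.395.

0.395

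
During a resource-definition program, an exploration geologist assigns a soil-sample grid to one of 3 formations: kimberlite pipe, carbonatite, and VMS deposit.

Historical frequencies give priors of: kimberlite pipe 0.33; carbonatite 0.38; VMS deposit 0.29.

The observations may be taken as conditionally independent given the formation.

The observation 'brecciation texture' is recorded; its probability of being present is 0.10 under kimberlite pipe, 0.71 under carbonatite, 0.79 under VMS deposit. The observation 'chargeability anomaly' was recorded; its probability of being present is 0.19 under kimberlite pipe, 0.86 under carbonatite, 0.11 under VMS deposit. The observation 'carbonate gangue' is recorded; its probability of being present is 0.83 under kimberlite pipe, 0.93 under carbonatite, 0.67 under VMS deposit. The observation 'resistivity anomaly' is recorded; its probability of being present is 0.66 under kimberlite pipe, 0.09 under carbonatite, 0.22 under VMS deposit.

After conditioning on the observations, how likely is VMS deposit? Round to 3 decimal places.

0.140

For each hypothesis, the unnormalized posterior weight is prior × product of the observation likelihoods:
  kimberlite pipe: 0.33 × 0.10 × 0.19 × 0.83 × 0.66 = 0.0034347
  carbonatite: 0.38 × 0.71 × 0.86 × 0.93 × 0.09 = 0.019421
  VMS deposit: 0.29 × 0.79 × 0.11 × 0.67 × 0.22 = 0.0037146
Marginal likelihood of the evidence = 0.02657.
P(VMS deposit | evidence) = 0.0037146 / 0.02657 ≈ 0.140.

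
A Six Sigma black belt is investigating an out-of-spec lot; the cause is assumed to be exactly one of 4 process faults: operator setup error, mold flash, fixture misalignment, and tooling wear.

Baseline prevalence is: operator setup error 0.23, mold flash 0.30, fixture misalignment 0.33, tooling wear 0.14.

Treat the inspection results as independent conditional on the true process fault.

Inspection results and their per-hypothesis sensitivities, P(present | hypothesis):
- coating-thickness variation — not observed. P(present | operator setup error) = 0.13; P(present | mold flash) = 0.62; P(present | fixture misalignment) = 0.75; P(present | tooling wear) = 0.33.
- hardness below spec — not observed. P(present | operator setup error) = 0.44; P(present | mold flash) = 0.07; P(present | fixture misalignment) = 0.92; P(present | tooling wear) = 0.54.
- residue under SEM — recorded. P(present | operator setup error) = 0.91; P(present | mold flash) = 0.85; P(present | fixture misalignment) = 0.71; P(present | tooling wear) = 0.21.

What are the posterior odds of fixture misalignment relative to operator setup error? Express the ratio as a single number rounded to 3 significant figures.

0.0460

The normalizing constant cancels in an odds ratio, so compute prior × likelihood for the two hypotheses only (using 1 − P(present | H) for each absent inspection result):
  fixture misalignment: 0.33 × (1 − 0.75) × (1 − 0.92) × 0.71 = 0.004686
  operator setup error: 0.23 × (1 − 0.13) × (1 − 0.44) × 0.91 = 0.10197
Posterior odds = 0.004686 / 0.10197 ≈ 0.0460.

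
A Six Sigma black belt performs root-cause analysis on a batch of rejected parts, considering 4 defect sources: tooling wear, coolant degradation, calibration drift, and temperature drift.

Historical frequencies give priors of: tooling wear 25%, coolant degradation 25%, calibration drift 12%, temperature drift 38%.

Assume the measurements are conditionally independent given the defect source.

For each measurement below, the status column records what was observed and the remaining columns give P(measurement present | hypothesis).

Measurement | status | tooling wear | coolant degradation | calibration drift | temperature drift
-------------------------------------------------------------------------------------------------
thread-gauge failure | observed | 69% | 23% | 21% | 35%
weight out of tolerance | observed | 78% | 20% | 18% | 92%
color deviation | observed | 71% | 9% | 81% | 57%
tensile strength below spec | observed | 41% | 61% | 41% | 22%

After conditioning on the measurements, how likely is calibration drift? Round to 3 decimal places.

Multiply each prior by the joint likelihood of the measurement pattern:
  tooling wear: 0.25 × 0.69 × 0.78 × 0.71 × 0.41 = 0.039168
  coolant degradation: 0.25 × 0.23 × 0.20 × 0.09 × 0.61 = 0.00063135
  calibration drift: 0.12 × 0.21 × 0.18 × 0.81 × 0.41 = 0.0015064
  temperature drift: 0.38 × 0.35 × 0.92 × 0.57 × 0.22 = 0.015344
The unnormalized weights sum to 0.056649.
P(calibration drift | evidence) = 0.0015064 / 0.056649 ≈ 0.027.

0.027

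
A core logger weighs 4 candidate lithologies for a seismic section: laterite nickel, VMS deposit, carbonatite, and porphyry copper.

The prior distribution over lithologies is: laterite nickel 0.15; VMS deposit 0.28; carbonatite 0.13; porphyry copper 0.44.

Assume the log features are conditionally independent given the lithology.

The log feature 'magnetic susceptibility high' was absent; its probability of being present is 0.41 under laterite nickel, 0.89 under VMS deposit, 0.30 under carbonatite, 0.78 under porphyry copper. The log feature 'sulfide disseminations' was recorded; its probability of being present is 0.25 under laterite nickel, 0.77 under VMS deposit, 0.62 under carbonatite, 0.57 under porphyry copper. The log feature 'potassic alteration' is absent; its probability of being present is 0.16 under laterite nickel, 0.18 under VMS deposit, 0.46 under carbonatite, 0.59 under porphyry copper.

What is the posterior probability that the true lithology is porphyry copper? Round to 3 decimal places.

0.248

For each hypothesis, the unnormalized posterior weight is prior × product of the log feature likelihoods (using 1 − P(present | H) for each absent log feature):
  laterite nickel: 0.15 × (1 − 0.41) × 0.25 × (1 − 0.16) = 0.018585
  VMS deposit: 0.28 × (1 − 0.89) × 0.77 × (1 − 0.18) = 0.019447
  carbonatite: 0.13 × (1 − 0.30) × 0.62 × (1 − 0.46) = 0.030467
  porphyry copper: 0.44 × (1 − 0.78) × 0.57 × (1 − 0.59) = 0.022622
Marginal likelihood of the evidence = 0.091121.
P(porphyry copper | evidence) = 0.022622 / 0.091121 ≈ 0.248.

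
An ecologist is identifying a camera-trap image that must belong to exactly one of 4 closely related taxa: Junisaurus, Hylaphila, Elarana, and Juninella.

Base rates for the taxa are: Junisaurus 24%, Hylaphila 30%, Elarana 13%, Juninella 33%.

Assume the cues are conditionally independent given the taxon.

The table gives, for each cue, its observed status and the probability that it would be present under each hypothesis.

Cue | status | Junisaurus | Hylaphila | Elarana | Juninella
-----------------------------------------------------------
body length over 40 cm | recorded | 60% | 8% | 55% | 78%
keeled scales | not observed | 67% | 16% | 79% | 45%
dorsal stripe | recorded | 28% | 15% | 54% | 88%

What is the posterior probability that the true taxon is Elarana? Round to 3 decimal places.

For each hypothesis, the unnormalized posterior weight is prior × product of the cue likelihoods (using 1 − P(present | H) for each absent cue):
  Junisaurus: 0.24 × 0.60 × (1 − 0.67) × 0.28 = 0.013306
  Hylaphila: 0.30 × 0.08 × (1 − 0.16) × 0.15 = 0.003024
  Elarana: 0.13 × 0.55 × (1 − 0.79) × 0.54 = 0.0081081
  Juninella: 0.33 × 0.78 × (1 − 0.45) × 0.88 = 0.12458
Marginal likelihood of the evidence = 0.14902.
P(Elarana | evidence) = 0.0081081 / 0.14902 ≈ 0.054.

0.054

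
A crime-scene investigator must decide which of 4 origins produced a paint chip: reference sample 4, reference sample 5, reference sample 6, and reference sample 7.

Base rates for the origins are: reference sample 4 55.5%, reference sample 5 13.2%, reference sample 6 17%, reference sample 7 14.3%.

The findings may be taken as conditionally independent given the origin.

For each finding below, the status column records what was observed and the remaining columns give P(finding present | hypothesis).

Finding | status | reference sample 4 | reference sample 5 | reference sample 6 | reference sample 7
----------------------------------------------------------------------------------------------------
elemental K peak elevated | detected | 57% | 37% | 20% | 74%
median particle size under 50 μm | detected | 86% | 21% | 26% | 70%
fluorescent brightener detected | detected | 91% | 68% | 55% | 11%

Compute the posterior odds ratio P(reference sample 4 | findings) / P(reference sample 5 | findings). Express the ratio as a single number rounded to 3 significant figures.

Unnormalized posterior weight (prior times the finding likelihoods) for each of the two hypotheses:
  reference sample 4: 0.555 × 0.57 × 0.86 × 0.91 = 0.24758
  reference sample 5: 0.132 × 0.37 × 0.21 × 0.68 = 0.0069744
Odds(reference sample 4 : reference sample 5) = 0.24758 / 0.0069744 ≈ 35.5.

35.5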